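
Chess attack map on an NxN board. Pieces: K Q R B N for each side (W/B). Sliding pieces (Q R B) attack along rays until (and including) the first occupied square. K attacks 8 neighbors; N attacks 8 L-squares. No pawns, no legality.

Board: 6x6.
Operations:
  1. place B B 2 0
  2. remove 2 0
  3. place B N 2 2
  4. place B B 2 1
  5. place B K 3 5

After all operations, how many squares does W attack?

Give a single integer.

Answer: 0

Derivation:
Op 1: place BB@(2,0)
Op 2: remove (2,0)
Op 3: place BN@(2,2)
Op 4: place BB@(2,1)
Op 5: place BK@(3,5)
Per-piece attacks for W:
Union (0 distinct): (none)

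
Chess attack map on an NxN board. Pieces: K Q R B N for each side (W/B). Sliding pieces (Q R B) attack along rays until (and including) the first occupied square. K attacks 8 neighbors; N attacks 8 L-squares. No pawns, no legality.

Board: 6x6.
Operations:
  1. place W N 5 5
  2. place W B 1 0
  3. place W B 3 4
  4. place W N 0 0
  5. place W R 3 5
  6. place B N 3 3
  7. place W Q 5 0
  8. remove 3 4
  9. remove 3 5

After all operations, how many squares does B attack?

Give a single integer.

Answer: 8

Derivation:
Op 1: place WN@(5,5)
Op 2: place WB@(1,0)
Op 3: place WB@(3,4)
Op 4: place WN@(0,0)
Op 5: place WR@(3,5)
Op 6: place BN@(3,3)
Op 7: place WQ@(5,0)
Op 8: remove (3,4)
Op 9: remove (3,5)
Per-piece attacks for B:
  BN@(3,3): attacks (4,5) (5,4) (2,5) (1,4) (4,1) (5,2) (2,1) (1,2)
Union (8 distinct): (1,2) (1,4) (2,1) (2,5) (4,1) (4,5) (5,2) (5,4)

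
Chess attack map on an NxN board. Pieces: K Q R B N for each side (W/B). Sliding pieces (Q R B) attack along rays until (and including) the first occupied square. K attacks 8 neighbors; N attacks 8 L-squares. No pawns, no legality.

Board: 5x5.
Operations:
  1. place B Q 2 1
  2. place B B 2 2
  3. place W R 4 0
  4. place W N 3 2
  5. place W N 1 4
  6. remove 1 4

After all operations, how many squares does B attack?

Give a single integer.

Answer: 17

Derivation:
Op 1: place BQ@(2,1)
Op 2: place BB@(2,2)
Op 3: place WR@(4,0)
Op 4: place WN@(3,2)
Op 5: place WN@(1,4)
Op 6: remove (1,4)
Per-piece attacks for B:
  BQ@(2,1): attacks (2,2) (2,0) (3,1) (4,1) (1,1) (0,1) (3,2) (3,0) (1,2) (0,3) (1,0) [ray(0,1) blocked at (2,2); ray(1,1) blocked at (3,2)]
  BB@(2,2): attacks (3,3) (4,4) (3,1) (4,0) (1,3) (0,4) (1,1) (0,0) [ray(1,-1) blocked at (4,0)]
Union (17 distinct): (0,0) (0,1) (0,3) (0,4) (1,0) (1,1) (1,2) (1,3) (2,0) (2,2) (3,0) (3,1) (3,2) (3,3) (4,0) (4,1) (4,4)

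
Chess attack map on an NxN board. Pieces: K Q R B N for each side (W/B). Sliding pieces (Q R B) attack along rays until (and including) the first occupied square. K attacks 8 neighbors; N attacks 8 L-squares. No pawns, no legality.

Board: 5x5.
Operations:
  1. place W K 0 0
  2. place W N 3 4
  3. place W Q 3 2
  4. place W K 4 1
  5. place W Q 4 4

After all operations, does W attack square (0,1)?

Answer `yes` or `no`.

Answer: yes

Derivation:
Op 1: place WK@(0,0)
Op 2: place WN@(3,4)
Op 3: place WQ@(3,2)
Op 4: place WK@(4,1)
Op 5: place WQ@(4,4)
Per-piece attacks for W:
  WK@(0,0): attacks (0,1) (1,0) (1,1)
  WQ@(3,2): attacks (3,3) (3,4) (3,1) (3,0) (4,2) (2,2) (1,2) (0,2) (4,3) (4,1) (2,3) (1,4) (2,1) (1,0) [ray(0,1) blocked at (3,4); ray(1,-1) blocked at (4,1)]
  WN@(3,4): attacks (4,2) (2,2) (1,3)
  WK@(4,1): attacks (4,2) (4,0) (3,1) (3,2) (3,0)
  WQ@(4,4): attacks (4,3) (4,2) (4,1) (3,4) (3,3) (2,2) (1,1) (0,0) [ray(0,-1) blocked at (4,1); ray(-1,0) blocked at (3,4); ray(-1,-1) blocked at (0,0)]
W attacks (0,1): yes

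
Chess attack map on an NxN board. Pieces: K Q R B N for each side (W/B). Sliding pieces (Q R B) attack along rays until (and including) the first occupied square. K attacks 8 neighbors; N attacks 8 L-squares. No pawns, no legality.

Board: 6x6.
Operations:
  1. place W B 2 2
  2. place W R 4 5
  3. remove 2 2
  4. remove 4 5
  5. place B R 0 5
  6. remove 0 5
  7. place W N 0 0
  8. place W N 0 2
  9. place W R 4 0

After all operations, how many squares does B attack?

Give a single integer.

Answer: 0

Derivation:
Op 1: place WB@(2,2)
Op 2: place WR@(4,5)
Op 3: remove (2,2)
Op 4: remove (4,5)
Op 5: place BR@(0,5)
Op 6: remove (0,5)
Op 7: place WN@(0,0)
Op 8: place WN@(0,2)
Op 9: place WR@(4,0)
Per-piece attacks for B:
Union (0 distinct): (none)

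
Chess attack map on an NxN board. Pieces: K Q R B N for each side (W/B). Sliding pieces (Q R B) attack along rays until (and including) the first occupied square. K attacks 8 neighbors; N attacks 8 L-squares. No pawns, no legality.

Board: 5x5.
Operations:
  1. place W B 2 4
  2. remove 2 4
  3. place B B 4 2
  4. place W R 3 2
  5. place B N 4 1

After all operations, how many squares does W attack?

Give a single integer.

Answer: 8

Derivation:
Op 1: place WB@(2,4)
Op 2: remove (2,4)
Op 3: place BB@(4,2)
Op 4: place WR@(3,2)
Op 5: place BN@(4,1)
Per-piece attacks for W:
  WR@(3,2): attacks (3,3) (3,4) (3,1) (3,0) (4,2) (2,2) (1,2) (0,2) [ray(1,0) blocked at (4,2)]
Union (8 distinct): (0,2) (1,2) (2,2) (3,0) (3,1) (3,3) (3,4) (4,2)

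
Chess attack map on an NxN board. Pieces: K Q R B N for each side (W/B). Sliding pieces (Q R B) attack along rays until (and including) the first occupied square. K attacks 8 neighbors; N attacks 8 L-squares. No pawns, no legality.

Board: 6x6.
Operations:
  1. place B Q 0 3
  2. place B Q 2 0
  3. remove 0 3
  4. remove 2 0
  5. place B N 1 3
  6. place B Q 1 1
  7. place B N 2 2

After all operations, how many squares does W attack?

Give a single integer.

Answer: 0

Derivation:
Op 1: place BQ@(0,3)
Op 2: place BQ@(2,0)
Op 3: remove (0,3)
Op 4: remove (2,0)
Op 5: place BN@(1,3)
Op 6: place BQ@(1,1)
Op 7: place BN@(2,2)
Per-piece attacks for W:
Union (0 distinct): (none)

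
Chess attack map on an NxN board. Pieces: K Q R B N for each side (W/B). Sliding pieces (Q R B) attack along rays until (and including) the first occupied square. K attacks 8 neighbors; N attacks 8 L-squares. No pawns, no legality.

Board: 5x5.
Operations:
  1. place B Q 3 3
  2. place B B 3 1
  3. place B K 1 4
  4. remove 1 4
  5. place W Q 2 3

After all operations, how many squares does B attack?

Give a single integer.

Answer: 15

Derivation:
Op 1: place BQ@(3,3)
Op 2: place BB@(3,1)
Op 3: place BK@(1,4)
Op 4: remove (1,4)
Op 5: place WQ@(2,3)
Per-piece attacks for B:
  BB@(3,1): attacks (4,2) (4,0) (2,2) (1,3) (0,4) (2,0)
  BQ@(3,3): attacks (3,4) (3,2) (3,1) (4,3) (2,3) (4,4) (4,2) (2,4) (2,2) (1,1) (0,0) [ray(0,-1) blocked at (3,1); ray(-1,0) blocked at (2,3)]
Union (15 distinct): (0,0) (0,4) (1,1) (1,3) (2,0) (2,2) (2,3) (2,4) (3,1) (3,2) (3,4) (4,0) (4,2) (4,3) (4,4)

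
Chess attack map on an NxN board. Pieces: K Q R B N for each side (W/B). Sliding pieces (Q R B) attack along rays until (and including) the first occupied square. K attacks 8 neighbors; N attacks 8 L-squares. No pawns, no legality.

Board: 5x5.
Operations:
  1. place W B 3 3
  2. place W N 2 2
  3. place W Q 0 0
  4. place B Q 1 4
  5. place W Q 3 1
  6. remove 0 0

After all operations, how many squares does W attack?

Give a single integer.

Op 1: place WB@(3,3)
Op 2: place WN@(2,2)
Op 3: place WQ@(0,0)
Op 4: place BQ@(1,4)
Op 5: place WQ@(3,1)
Op 6: remove (0,0)
Per-piece attacks for W:
  WN@(2,2): attacks (3,4) (4,3) (1,4) (0,3) (3,0) (4,1) (1,0) (0,1)
  WQ@(3,1): attacks (3,2) (3,3) (3,0) (4,1) (2,1) (1,1) (0,1) (4,2) (4,0) (2,2) (2,0) [ray(0,1) blocked at (3,3); ray(-1,1) blocked at (2,2)]
  WB@(3,3): attacks (4,4) (4,2) (2,4) (2,2) [ray(-1,-1) blocked at (2,2)]
Union (18 distinct): (0,1) (0,3) (1,0) (1,1) (1,4) (2,0) (2,1) (2,2) (2,4) (3,0) (3,2) (3,3) (3,4) (4,0) (4,1) (4,2) (4,3) (4,4)

Answer: 18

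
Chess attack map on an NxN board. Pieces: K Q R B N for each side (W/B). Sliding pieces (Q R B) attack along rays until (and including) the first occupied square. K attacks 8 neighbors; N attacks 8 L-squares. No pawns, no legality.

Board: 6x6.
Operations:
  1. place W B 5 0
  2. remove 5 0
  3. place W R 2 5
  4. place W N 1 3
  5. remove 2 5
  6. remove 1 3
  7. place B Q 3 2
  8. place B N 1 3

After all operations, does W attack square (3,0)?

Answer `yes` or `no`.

Answer: no

Derivation:
Op 1: place WB@(5,0)
Op 2: remove (5,0)
Op 3: place WR@(2,5)
Op 4: place WN@(1,3)
Op 5: remove (2,5)
Op 6: remove (1,3)
Op 7: place BQ@(3,2)
Op 8: place BN@(1,3)
Per-piece attacks for W:
W attacks (3,0): no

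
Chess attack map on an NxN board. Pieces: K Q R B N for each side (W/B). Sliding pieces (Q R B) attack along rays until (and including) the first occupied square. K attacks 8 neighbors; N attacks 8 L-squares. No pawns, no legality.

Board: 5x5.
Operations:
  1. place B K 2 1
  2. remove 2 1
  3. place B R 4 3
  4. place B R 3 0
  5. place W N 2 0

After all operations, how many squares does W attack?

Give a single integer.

Answer: 4

Derivation:
Op 1: place BK@(2,1)
Op 2: remove (2,1)
Op 3: place BR@(4,3)
Op 4: place BR@(3,0)
Op 5: place WN@(2,0)
Per-piece attacks for W:
  WN@(2,0): attacks (3,2) (4,1) (1,2) (0,1)
Union (4 distinct): (0,1) (1,2) (3,2) (4,1)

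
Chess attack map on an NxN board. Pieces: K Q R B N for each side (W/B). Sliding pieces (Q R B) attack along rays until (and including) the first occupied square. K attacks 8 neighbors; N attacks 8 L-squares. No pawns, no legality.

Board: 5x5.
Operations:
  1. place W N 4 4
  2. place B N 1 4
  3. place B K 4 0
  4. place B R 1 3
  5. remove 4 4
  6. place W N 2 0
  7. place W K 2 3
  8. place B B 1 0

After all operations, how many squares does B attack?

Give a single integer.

Op 1: place WN@(4,4)
Op 2: place BN@(1,4)
Op 3: place BK@(4,0)
Op 4: place BR@(1,3)
Op 5: remove (4,4)
Op 6: place WN@(2,0)
Op 7: place WK@(2,3)
Op 8: place BB@(1,0)
Per-piece attacks for B:
  BB@(1,0): attacks (2,1) (3,2) (4,3) (0,1)
  BR@(1,3): attacks (1,4) (1,2) (1,1) (1,0) (2,3) (0,3) [ray(0,1) blocked at (1,4); ray(0,-1) blocked at (1,0); ray(1,0) blocked at (2,3)]
  BN@(1,4): attacks (2,2) (3,3) (0,2)
  BK@(4,0): attacks (4,1) (3,0) (3,1)
Union (16 distinct): (0,1) (0,2) (0,3) (1,0) (1,1) (1,2) (1,4) (2,1) (2,2) (2,3) (3,0) (3,1) (3,2) (3,3) (4,1) (4,3)

Answer: 16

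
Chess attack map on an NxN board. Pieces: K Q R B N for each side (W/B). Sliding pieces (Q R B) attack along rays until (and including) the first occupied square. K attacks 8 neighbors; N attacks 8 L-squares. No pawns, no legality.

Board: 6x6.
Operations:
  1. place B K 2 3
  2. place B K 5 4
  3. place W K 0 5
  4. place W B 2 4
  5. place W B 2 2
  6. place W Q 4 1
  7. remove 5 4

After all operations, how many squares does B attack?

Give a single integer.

Answer: 8

Derivation:
Op 1: place BK@(2,3)
Op 2: place BK@(5,4)
Op 3: place WK@(0,5)
Op 4: place WB@(2,4)
Op 5: place WB@(2,2)
Op 6: place WQ@(4,1)
Op 7: remove (5,4)
Per-piece attacks for B:
  BK@(2,3): attacks (2,4) (2,2) (3,3) (1,3) (3,4) (3,2) (1,4) (1,2)
Union (8 distinct): (1,2) (1,3) (1,4) (2,2) (2,4) (3,2) (3,3) (3,4)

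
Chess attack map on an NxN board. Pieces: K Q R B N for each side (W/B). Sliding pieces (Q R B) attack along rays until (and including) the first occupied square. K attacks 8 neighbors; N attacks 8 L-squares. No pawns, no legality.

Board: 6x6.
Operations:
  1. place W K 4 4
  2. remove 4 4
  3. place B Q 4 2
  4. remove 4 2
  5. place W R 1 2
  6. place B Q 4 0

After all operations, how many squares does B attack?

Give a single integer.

Answer: 15

Derivation:
Op 1: place WK@(4,4)
Op 2: remove (4,4)
Op 3: place BQ@(4,2)
Op 4: remove (4,2)
Op 5: place WR@(1,2)
Op 6: place BQ@(4,0)
Per-piece attacks for B:
  BQ@(4,0): attacks (4,1) (4,2) (4,3) (4,4) (4,5) (5,0) (3,0) (2,0) (1,0) (0,0) (5,1) (3,1) (2,2) (1,3) (0,4)
Union (15 distinct): (0,0) (0,4) (1,0) (1,3) (2,0) (2,2) (3,0) (3,1) (4,1) (4,2) (4,3) (4,4) (4,5) (5,0) (5,1)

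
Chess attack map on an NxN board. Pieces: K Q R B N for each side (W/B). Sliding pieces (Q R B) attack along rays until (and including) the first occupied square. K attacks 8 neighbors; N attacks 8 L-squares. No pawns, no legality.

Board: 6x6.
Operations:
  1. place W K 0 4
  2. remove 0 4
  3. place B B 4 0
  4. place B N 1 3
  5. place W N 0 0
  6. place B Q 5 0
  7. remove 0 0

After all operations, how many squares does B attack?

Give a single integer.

Op 1: place WK@(0,4)
Op 2: remove (0,4)
Op 3: place BB@(4,0)
Op 4: place BN@(1,3)
Op 5: place WN@(0,0)
Op 6: place BQ@(5,0)
Op 7: remove (0,0)
Per-piece attacks for B:
  BN@(1,3): attacks (2,5) (3,4) (0,5) (2,1) (3,2) (0,1)
  BB@(4,0): attacks (5,1) (3,1) (2,2) (1,3) [ray(-1,1) blocked at (1,3)]
  BQ@(5,0): attacks (5,1) (5,2) (5,3) (5,4) (5,5) (4,0) (4,1) (3,2) (2,3) (1,4) (0,5) [ray(-1,0) blocked at (4,0)]
Union (18 distinct): (0,1) (0,5) (1,3) (1,4) (2,1) (2,2) (2,3) (2,5) (3,1) (3,2) (3,4) (4,0) (4,1) (5,1) (5,2) (5,3) (5,4) (5,5)

Answer: 18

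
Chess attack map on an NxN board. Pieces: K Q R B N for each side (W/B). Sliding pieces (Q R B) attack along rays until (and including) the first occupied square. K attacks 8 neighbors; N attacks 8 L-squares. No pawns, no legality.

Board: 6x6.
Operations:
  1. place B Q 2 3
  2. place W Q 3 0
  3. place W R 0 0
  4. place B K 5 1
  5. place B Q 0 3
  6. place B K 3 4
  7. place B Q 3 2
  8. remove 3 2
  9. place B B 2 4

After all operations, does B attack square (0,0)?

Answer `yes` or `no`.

Op 1: place BQ@(2,3)
Op 2: place WQ@(3,0)
Op 3: place WR@(0,0)
Op 4: place BK@(5,1)
Op 5: place BQ@(0,3)
Op 6: place BK@(3,4)
Op 7: place BQ@(3,2)
Op 8: remove (3,2)
Op 9: place BB@(2,4)
Per-piece attacks for B:
  BQ@(0,3): attacks (0,4) (0,5) (0,2) (0,1) (0,0) (1,3) (2,3) (1,4) (2,5) (1,2) (2,1) (3,0) [ray(0,-1) blocked at (0,0); ray(1,0) blocked at (2,3); ray(1,-1) blocked at (3,0)]
  BQ@(2,3): attacks (2,4) (2,2) (2,1) (2,0) (3,3) (4,3) (5,3) (1,3) (0,3) (3,4) (3,2) (4,1) (5,0) (1,4) (0,5) (1,2) (0,1) [ray(0,1) blocked at (2,4); ray(-1,0) blocked at (0,3); ray(1,1) blocked at (3,4)]
  BB@(2,4): attacks (3,5) (3,3) (4,2) (5,1) (1,5) (1,3) (0,2) [ray(1,-1) blocked at (5,1)]
  BK@(3,4): attacks (3,5) (3,3) (4,4) (2,4) (4,5) (4,3) (2,5) (2,3)
  BK@(5,1): attacks (5,2) (5,0) (4,1) (4,2) (4,0)
B attacks (0,0): yes

Answer: yes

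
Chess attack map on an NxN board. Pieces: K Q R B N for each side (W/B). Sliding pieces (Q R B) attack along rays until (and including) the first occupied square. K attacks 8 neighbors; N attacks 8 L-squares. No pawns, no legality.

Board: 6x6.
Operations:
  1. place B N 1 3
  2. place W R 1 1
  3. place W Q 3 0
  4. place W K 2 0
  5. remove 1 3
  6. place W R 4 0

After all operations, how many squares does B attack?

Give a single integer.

Answer: 0

Derivation:
Op 1: place BN@(1,3)
Op 2: place WR@(1,1)
Op 3: place WQ@(3,0)
Op 4: place WK@(2,0)
Op 5: remove (1,3)
Op 6: place WR@(4,0)
Per-piece attacks for B:
Union (0 distinct): (none)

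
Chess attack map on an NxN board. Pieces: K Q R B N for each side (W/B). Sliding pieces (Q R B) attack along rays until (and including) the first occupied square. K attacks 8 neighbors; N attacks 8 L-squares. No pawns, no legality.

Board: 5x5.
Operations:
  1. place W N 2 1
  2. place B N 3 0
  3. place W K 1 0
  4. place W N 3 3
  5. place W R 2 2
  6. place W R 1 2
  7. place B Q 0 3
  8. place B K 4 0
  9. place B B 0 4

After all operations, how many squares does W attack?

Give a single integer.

Op 1: place WN@(2,1)
Op 2: place BN@(3,0)
Op 3: place WK@(1,0)
Op 4: place WN@(3,3)
Op 5: place WR@(2,2)
Op 6: place WR@(1,2)
Op 7: place BQ@(0,3)
Op 8: place BK@(4,0)
Op 9: place BB@(0,4)
Per-piece attacks for W:
  WK@(1,0): attacks (1,1) (2,0) (0,0) (2,1) (0,1)
  WR@(1,2): attacks (1,3) (1,4) (1,1) (1,0) (2,2) (0,2) [ray(0,-1) blocked at (1,0); ray(1,0) blocked at (2,2)]
  WN@(2,1): attacks (3,3) (4,2) (1,3) (0,2) (4,0) (0,0)
  WR@(2,2): attacks (2,3) (2,4) (2,1) (3,2) (4,2) (1,2) [ray(0,-1) blocked at (2,1); ray(-1,0) blocked at (1,2)]
  WN@(3,3): attacks (1,4) (4,1) (2,1) (1,2)
Union (18 distinct): (0,0) (0,1) (0,2) (1,0) (1,1) (1,2) (1,3) (1,4) (2,0) (2,1) (2,2) (2,3) (2,4) (3,2) (3,3) (4,0) (4,1) (4,2)

Answer: 18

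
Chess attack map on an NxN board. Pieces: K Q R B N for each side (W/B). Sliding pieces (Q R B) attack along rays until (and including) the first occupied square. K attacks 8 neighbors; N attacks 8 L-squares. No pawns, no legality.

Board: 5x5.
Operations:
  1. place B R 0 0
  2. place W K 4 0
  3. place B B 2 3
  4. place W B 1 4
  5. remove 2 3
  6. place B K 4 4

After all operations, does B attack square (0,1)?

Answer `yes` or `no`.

Answer: yes

Derivation:
Op 1: place BR@(0,0)
Op 2: place WK@(4,0)
Op 3: place BB@(2,3)
Op 4: place WB@(1,4)
Op 5: remove (2,3)
Op 6: place BK@(4,4)
Per-piece attacks for B:
  BR@(0,0): attacks (0,1) (0,2) (0,3) (0,4) (1,0) (2,0) (3,0) (4,0) [ray(1,0) blocked at (4,0)]
  BK@(4,4): attacks (4,3) (3,4) (3,3)
B attacks (0,1): yes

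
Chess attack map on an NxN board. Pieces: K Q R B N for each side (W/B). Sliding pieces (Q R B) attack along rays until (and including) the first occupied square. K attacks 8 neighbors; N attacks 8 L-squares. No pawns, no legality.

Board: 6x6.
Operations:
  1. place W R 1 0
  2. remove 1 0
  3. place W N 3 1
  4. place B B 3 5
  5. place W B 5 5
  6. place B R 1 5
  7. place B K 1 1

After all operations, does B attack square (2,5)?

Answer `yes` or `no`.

Op 1: place WR@(1,0)
Op 2: remove (1,0)
Op 3: place WN@(3,1)
Op 4: place BB@(3,5)
Op 5: place WB@(5,5)
Op 6: place BR@(1,5)
Op 7: place BK@(1,1)
Per-piece attacks for B:
  BK@(1,1): attacks (1,2) (1,0) (2,1) (0,1) (2,2) (2,0) (0,2) (0,0)
  BR@(1,5): attacks (1,4) (1,3) (1,2) (1,1) (2,5) (3,5) (0,5) [ray(0,-1) blocked at (1,1); ray(1,0) blocked at (3,5)]
  BB@(3,5): attacks (4,4) (5,3) (2,4) (1,3) (0,2)
B attacks (2,5): yes

Answer: yes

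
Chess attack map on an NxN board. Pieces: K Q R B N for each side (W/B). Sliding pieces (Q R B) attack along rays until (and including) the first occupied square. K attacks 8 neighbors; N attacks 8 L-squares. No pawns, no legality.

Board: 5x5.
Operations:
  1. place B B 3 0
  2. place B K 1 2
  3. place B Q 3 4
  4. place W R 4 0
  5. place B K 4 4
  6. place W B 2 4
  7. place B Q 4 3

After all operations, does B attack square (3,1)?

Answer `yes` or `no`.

Answer: yes

Derivation:
Op 1: place BB@(3,0)
Op 2: place BK@(1,2)
Op 3: place BQ@(3,4)
Op 4: place WR@(4,0)
Op 5: place BK@(4,4)
Op 6: place WB@(2,4)
Op 7: place BQ@(4,3)
Per-piece attacks for B:
  BK@(1,2): attacks (1,3) (1,1) (2,2) (0,2) (2,3) (2,1) (0,3) (0,1)
  BB@(3,0): attacks (4,1) (2,1) (1,2) [ray(-1,1) blocked at (1,2)]
  BQ@(3,4): attacks (3,3) (3,2) (3,1) (3,0) (4,4) (2,4) (4,3) (2,3) (1,2) [ray(0,-1) blocked at (3,0); ray(1,0) blocked at (4,4); ray(-1,0) blocked at (2,4); ray(1,-1) blocked at (4,3); ray(-1,-1) blocked at (1,2)]
  BQ@(4,3): attacks (4,4) (4,2) (4,1) (4,0) (3,3) (2,3) (1,3) (0,3) (3,4) (3,2) (2,1) (1,0) [ray(0,1) blocked at (4,4); ray(0,-1) blocked at (4,0); ray(-1,1) blocked at (3,4)]
  BK@(4,4): attacks (4,3) (3,4) (3,3)
B attacks (3,1): yes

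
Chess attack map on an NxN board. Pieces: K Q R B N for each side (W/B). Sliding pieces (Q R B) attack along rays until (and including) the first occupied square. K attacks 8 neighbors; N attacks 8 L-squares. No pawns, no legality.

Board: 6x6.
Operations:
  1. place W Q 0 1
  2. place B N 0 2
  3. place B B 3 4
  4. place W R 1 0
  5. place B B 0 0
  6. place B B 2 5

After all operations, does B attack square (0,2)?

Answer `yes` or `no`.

Op 1: place WQ@(0,1)
Op 2: place BN@(0,2)
Op 3: place BB@(3,4)
Op 4: place WR@(1,0)
Op 5: place BB@(0,0)
Op 6: place BB@(2,5)
Per-piece attacks for B:
  BB@(0,0): attacks (1,1) (2,2) (3,3) (4,4) (5,5)
  BN@(0,2): attacks (1,4) (2,3) (1,0) (2,1)
  BB@(2,5): attacks (3,4) (1,4) (0,3) [ray(1,-1) blocked at (3,4)]
  BB@(3,4): attacks (4,5) (4,3) (5,2) (2,5) (2,3) (1,2) (0,1) [ray(-1,1) blocked at (2,5); ray(-1,-1) blocked at (0,1)]
B attacks (0,2): no

Answer: no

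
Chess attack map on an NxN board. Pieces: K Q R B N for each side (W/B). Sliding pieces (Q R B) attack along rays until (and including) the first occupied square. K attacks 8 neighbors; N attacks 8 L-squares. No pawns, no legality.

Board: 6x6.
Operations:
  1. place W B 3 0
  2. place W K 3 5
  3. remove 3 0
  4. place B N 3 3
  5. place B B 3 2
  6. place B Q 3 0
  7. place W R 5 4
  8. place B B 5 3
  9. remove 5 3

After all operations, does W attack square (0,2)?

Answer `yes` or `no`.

Answer: no

Derivation:
Op 1: place WB@(3,0)
Op 2: place WK@(3,5)
Op 3: remove (3,0)
Op 4: place BN@(3,3)
Op 5: place BB@(3,2)
Op 6: place BQ@(3,0)
Op 7: place WR@(5,4)
Op 8: place BB@(5,3)
Op 9: remove (5,3)
Per-piece attacks for W:
  WK@(3,5): attacks (3,4) (4,5) (2,5) (4,4) (2,4)
  WR@(5,4): attacks (5,5) (5,3) (5,2) (5,1) (5,0) (4,4) (3,4) (2,4) (1,4) (0,4)
W attacks (0,2): no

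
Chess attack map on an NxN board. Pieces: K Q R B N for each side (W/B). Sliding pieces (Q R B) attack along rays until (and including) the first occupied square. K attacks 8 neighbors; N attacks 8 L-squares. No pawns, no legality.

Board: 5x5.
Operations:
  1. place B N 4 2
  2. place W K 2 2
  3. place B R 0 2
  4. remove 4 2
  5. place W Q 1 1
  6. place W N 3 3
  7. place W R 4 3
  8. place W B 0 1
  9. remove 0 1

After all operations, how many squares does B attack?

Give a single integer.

Op 1: place BN@(4,2)
Op 2: place WK@(2,2)
Op 3: place BR@(0,2)
Op 4: remove (4,2)
Op 5: place WQ@(1,1)
Op 6: place WN@(3,3)
Op 7: place WR@(4,3)
Op 8: place WB@(0,1)
Op 9: remove (0,1)
Per-piece attacks for B:
  BR@(0,2): attacks (0,3) (0,4) (0,1) (0,0) (1,2) (2,2) [ray(1,0) blocked at (2,2)]
Union (6 distinct): (0,0) (0,1) (0,3) (0,4) (1,2) (2,2)

Answer: 6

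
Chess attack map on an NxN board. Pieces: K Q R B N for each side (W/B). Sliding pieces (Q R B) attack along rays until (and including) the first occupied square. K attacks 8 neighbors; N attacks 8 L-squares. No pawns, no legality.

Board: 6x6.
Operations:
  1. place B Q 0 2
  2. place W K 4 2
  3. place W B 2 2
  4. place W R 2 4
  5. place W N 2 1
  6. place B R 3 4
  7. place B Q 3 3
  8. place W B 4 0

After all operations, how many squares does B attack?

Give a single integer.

Op 1: place BQ@(0,2)
Op 2: place WK@(4,2)
Op 3: place WB@(2,2)
Op 4: place WR@(2,4)
Op 5: place WN@(2,1)
Op 6: place BR@(3,4)
Op 7: place BQ@(3,3)
Op 8: place WB@(4,0)
Per-piece attacks for B:
  BQ@(0,2): attacks (0,3) (0,4) (0,5) (0,1) (0,0) (1,2) (2,2) (1,3) (2,4) (1,1) (2,0) [ray(1,0) blocked at (2,2); ray(1,1) blocked at (2,4)]
  BQ@(3,3): attacks (3,4) (3,2) (3,1) (3,0) (4,3) (5,3) (2,3) (1,3) (0,3) (4,4) (5,5) (4,2) (2,4) (2,2) [ray(0,1) blocked at (3,4); ray(1,-1) blocked at (4,2); ray(-1,1) blocked at (2,4); ray(-1,-1) blocked at (2,2)]
  BR@(3,4): attacks (3,5) (3,3) (4,4) (5,4) (2,4) [ray(0,-1) blocked at (3,3); ray(-1,0) blocked at (2,4)]
Union (24 distinct): (0,0) (0,1) (0,3) (0,4) (0,5) (1,1) (1,2) (1,3) (2,0) (2,2) (2,3) (2,4) (3,0) (3,1) (3,2) (3,3) (3,4) (3,5) (4,2) (4,3) (4,4) (5,3) (5,4) (5,5)

Answer: 24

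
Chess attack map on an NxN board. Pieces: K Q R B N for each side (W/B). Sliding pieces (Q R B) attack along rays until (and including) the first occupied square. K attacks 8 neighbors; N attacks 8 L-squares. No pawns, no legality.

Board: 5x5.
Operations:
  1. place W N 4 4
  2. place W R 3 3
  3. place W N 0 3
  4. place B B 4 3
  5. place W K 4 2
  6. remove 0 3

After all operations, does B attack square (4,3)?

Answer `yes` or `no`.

Op 1: place WN@(4,4)
Op 2: place WR@(3,3)
Op 3: place WN@(0,3)
Op 4: place BB@(4,3)
Op 5: place WK@(4,2)
Op 6: remove (0,3)
Per-piece attacks for B:
  BB@(4,3): attacks (3,4) (3,2) (2,1) (1,0)
B attacks (4,3): no

Answer: no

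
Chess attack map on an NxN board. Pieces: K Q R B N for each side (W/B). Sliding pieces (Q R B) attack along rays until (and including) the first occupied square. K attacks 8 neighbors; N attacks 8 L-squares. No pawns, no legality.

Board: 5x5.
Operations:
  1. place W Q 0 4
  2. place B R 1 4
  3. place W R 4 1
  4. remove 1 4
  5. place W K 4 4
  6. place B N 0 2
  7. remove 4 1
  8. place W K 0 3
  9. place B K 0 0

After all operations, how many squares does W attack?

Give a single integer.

Op 1: place WQ@(0,4)
Op 2: place BR@(1,4)
Op 3: place WR@(4,1)
Op 4: remove (1,4)
Op 5: place WK@(4,4)
Op 6: place BN@(0,2)
Op 7: remove (4,1)
Op 8: place WK@(0,3)
Op 9: place BK@(0,0)
Per-piece attacks for W:
  WK@(0,3): attacks (0,4) (0,2) (1,3) (1,4) (1,2)
  WQ@(0,4): attacks (0,3) (1,4) (2,4) (3,4) (4,4) (1,3) (2,2) (3,1) (4,0) [ray(0,-1) blocked at (0,3); ray(1,0) blocked at (4,4)]
  WK@(4,4): attacks (4,3) (3,4) (3,3)
Union (14 distinct): (0,2) (0,3) (0,4) (1,2) (1,3) (1,4) (2,2) (2,4) (3,1) (3,3) (3,4) (4,0) (4,3) (4,4)

Answer: 14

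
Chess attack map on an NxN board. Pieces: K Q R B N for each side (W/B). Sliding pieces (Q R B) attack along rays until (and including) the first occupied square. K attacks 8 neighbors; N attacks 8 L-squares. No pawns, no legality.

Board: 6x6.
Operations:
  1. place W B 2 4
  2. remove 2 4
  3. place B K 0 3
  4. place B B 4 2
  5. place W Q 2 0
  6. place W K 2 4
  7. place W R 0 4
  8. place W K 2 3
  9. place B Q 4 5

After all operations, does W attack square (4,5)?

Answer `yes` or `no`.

Op 1: place WB@(2,4)
Op 2: remove (2,4)
Op 3: place BK@(0,3)
Op 4: place BB@(4,2)
Op 5: place WQ@(2,0)
Op 6: place WK@(2,4)
Op 7: place WR@(0,4)
Op 8: place WK@(2,3)
Op 9: place BQ@(4,5)
Per-piece attacks for W:
  WR@(0,4): attacks (0,5) (0,3) (1,4) (2,4) [ray(0,-1) blocked at (0,3); ray(1,0) blocked at (2,4)]
  WQ@(2,0): attacks (2,1) (2,2) (2,3) (3,0) (4,0) (5,0) (1,0) (0,0) (3,1) (4,2) (1,1) (0,2) [ray(0,1) blocked at (2,3); ray(1,1) blocked at (4,2)]
  WK@(2,3): attacks (2,4) (2,2) (3,3) (1,3) (3,4) (3,2) (1,4) (1,2)
  WK@(2,4): attacks (2,5) (2,3) (3,4) (1,4) (3,5) (3,3) (1,5) (1,3)
W attacks (4,5): no

Answer: no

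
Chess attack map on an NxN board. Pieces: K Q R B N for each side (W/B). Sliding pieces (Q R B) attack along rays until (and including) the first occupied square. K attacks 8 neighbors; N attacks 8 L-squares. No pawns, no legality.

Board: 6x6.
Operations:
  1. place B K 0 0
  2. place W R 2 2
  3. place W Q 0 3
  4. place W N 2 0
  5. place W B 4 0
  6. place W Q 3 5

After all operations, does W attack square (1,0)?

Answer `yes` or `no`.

Op 1: place BK@(0,0)
Op 2: place WR@(2,2)
Op 3: place WQ@(0,3)
Op 4: place WN@(2,0)
Op 5: place WB@(4,0)
Op 6: place WQ@(3,5)
Per-piece attacks for W:
  WQ@(0,3): attacks (0,4) (0,5) (0,2) (0,1) (0,0) (1,3) (2,3) (3,3) (4,3) (5,3) (1,4) (2,5) (1,2) (2,1) (3,0) [ray(0,-1) blocked at (0,0)]
  WN@(2,0): attacks (3,2) (4,1) (1,2) (0,1)
  WR@(2,2): attacks (2,3) (2,4) (2,5) (2,1) (2,0) (3,2) (4,2) (5,2) (1,2) (0,2) [ray(0,-1) blocked at (2,0)]
  WQ@(3,5): attacks (3,4) (3,3) (3,2) (3,1) (3,0) (4,5) (5,5) (2,5) (1,5) (0,5) (4,4) (5,3) (2,4) (1,3) (0,2)
  WB@(4,0): attacks (5,1) (3,1) (2,2) [ray(-1,1) blocked at (2,2)]
W attacks (1,0): no

Answer: no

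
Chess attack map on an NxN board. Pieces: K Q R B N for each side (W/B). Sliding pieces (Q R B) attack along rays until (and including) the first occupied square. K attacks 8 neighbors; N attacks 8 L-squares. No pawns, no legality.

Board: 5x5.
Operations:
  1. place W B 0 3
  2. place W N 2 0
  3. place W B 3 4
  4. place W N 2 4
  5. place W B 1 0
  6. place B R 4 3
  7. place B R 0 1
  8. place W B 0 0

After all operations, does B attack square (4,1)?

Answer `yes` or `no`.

Answer: yes

Derivation:
Op 1: place WB@(0,3)
Op 2: place WN@(2,0)
Op 3: place WB@(3,4)
Op 4: place WN@(2,4)
Op 5: place WB@(1,0)
Op 6: place BR@(4,3)
Op 7: place BR@(0,1)
Op 8: place WB@(0,0)
Per-piece attacks for B:
  BR@(0,1): attacks (0,2) (0,3) (0,0) (1,1) (2,1) (3,1) (4,1) [ray(0,1) blocked at (0,3); ray(0,-1) blocked at (0,0)]
  BR@(4,3): attacks (4,4) (4,2) (4,1) (4,0) (3,3) (2,3) (1,3) (0,3) [ray(-1,0) blocked at (0,3)]
B attacks (4,1): yes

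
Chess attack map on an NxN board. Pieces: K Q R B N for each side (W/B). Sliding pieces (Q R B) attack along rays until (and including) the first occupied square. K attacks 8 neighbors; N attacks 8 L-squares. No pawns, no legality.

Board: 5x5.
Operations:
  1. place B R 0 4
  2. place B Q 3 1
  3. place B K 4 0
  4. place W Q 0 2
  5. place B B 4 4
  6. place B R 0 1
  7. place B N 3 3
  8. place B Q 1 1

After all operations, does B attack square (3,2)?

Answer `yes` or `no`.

Op 1: place BR@(0,4)
Op 2: place BQ@(3,1)
Op 3: place BK@(4,0)
Op 4: place WQ@(0,2)
Op 5: place BB@(4,4)
Op 6: place BR@(0,1)
Op 7: place BN@(3,3)
Op 8: place BQ@(1,1)
Per-piece attacks for B:
  BR@(0,1): attacks (0,2) (0,0) (1,1) [ray(0,1) blocked at (0,2); ray(1,0) blocked at (1,1)]
  BR@(0,4): attacks (0,3) (0,2) (1,4) (2,4) (3,4) (4,4) [ray(0,-1) blocked at (0,2); ray(1,0) blocked at (4,4)]
  BQ@(1,1): attacks (1,2) (1,3) (1,4) (1,0) (2,1) (3,1) (0,1) (2,2) (3,3) (2,0) (0,2) (0,0) [ray(1,0) blocked at (3,1); ray(-1,0) blocked at (0,1); ray(1,1) blocked at (3,3); ray(-1,1) blocked at (0,2)]
  BQ@(3,1): attacks (3,2) (3,3) (3,0) (4,1) (2,1) (1,1) (4,2) (4,0) (2,2) (1,3) (0,4) (2,0) [ray(0,1) blocked at (3,3); ray(-1,0) blocked at (1,1); ray(1,-1) blocked at (4,0); ray(-1,1) blocked at (0,4)]
  BN@(3,3): attacks (1,4) (4,1) (2,1) (1,2)
  BK@(4,0): attacks (4,1) (3,0) (3,1)
  BB@(4,4): attacks (3,3) [ray(-1,-1) blocked at (3,3)]
B attacks (3,2): yes

Answer: yes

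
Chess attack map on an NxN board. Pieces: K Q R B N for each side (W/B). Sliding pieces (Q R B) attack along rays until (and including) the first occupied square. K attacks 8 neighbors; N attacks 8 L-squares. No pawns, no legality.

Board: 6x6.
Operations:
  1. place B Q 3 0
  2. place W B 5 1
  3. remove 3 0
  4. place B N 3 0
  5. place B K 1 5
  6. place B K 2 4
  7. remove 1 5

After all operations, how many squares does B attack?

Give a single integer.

Answer: 12

Derivation:
Op 1: place BQ@(3,0)
Op 2: place WB@(5,1)
Op 3: remove (3,0)
Op 4: place BN@(3,0)
Op 5: place BK@(1,5)
Op 6: place BK@(2,4)
Op 7: remove (1,5)
Per-piece attacks for B:
  BK@(2,4): attacks (2,5) (2,3) (3,4) (1,4) (3,5) (3,3) (1,5) (1,3)
  BN@(3,0): attacks (4,2) (5,1) (2,2) (1,1)
Union (12 distinct): (1,1) (1,3) (1,4) (1,5) (2,2) (2,3) (2,5) (3,3) (3,4) (3,5) (4,2) (5,1)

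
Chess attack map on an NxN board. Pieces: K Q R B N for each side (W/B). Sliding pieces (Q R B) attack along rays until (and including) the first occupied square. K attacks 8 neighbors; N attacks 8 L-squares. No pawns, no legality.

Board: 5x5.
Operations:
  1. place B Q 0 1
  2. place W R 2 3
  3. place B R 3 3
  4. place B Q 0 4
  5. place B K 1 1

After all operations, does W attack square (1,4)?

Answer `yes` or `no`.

Op 1: place BQ@(0,1)
Op 2: place WR@(2,3)
Op 3: place BR@(3,3)
Op 4: place BQ@(0,4)
Op 5: place BK@(1,1)
Per-piece attacks for W:
  WR@(2,3): attacks (2,4) (2,2) (2,1) (2,0) (3,3) (1,3) (0,3) [ray(1,0) blocked at (3,3)]
W attacks (1,4): no

Answer: no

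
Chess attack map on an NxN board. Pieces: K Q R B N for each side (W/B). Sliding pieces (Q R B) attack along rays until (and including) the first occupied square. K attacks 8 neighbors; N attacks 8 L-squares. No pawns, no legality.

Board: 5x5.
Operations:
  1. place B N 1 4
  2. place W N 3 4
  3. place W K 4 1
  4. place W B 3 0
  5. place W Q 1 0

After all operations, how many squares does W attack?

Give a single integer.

Op 1: place BN@(1,4)
Op 2: place WN@(3,4)
Op 3: place WK@(4,1)
Op 4: place WB@(3,0)
Op 5: place WQ@(1,0)
Per-piece attacks for W:
  WQ@(1,0): attacks (1,1) (1,2) (1,3) (1,4) (2,0) (3,0) (0,0) (2,1) (3,2) (4,3) (0,1) [ray(0,1) blocked at (1,4); ray(1,0) blocked at (3,0)]
  WB@(3,0): attacks (4,1) (2,1) (1,2) (0,3) [ray(1,1) blocked at (4,1)]
  WN@(3,4): attacks (4,2) (2,2) (1,3)
  WK@(4,1): attacks (4,2) (4,0) (3,1) (3,2) (3,0)
Union (17 distinct): (0,0) (0,1) (0,3) (1,1) (1,2) (1,3) (1,4) (2,0) (2,1) (2,2) (3,0) (3,1) (3,2) (4,0) (4,1) (4,2) (4,3)

Answer: 17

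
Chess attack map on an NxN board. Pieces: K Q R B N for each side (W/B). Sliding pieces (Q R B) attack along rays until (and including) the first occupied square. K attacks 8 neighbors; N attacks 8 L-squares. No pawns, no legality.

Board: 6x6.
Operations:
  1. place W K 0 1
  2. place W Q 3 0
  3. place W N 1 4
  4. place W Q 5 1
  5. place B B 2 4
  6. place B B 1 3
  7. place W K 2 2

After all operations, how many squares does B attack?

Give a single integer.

Op 1: place WK@(0,1)
Op 2: place WQ@(3,0)
Op 3: place WN@(1,4)
Op 4: place WQ@(5,1)
Op 5: place BB@(2,4)
Op 6: place BB@(1,3)
Op 7: place WK@(2,2)
Per-piece attacks for B:
  BB@(1,3): attacks (2,4) (2,2) (0,4) (0,2) [ray(1,1) blocked at (2,4); ray(1,-1) blocked at (2,2)]
  BB@(2,4): attacks (3,5) (3,3) (4,2) (5,1) (1,5) (1,3) [ray(1,-1) blocked at (5,1); ray(-1,-1) blocked at (1,3)]
Union (10 distinct): (0,2) (0,4) (1,3) (1,5) (2,2) (2,4) (3,3) (3,5) (4,2) (5,1)

Answer: 10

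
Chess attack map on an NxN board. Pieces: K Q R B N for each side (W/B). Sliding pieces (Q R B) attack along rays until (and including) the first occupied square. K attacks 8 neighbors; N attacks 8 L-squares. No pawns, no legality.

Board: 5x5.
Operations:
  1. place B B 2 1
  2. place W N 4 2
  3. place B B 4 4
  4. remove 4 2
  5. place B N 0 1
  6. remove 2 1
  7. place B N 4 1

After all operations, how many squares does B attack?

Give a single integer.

Op 1: place BB@(2,1)
Op 2: place WN@(4,2)
Op 3: place BB@(4,4)
Op 4: remove (4,2)
Op 5: place BN@(0,1)
Op 6: remove (2,1)
Op 7: place BN@(4,1)
Per-piece attacks for B:
  BN@(0,1): attacks (1,3) (2,2) (2,0)
  BN@(4,1): attacks (3,3) (2,2) (2,0)
  BB@(4,4): attacks (3,3) (2,2) (1,1) (0,0)
Union (6 distinct): (0,0) (1,1) (1,3) (2,0) (2,2) (3,3)

Answer: 6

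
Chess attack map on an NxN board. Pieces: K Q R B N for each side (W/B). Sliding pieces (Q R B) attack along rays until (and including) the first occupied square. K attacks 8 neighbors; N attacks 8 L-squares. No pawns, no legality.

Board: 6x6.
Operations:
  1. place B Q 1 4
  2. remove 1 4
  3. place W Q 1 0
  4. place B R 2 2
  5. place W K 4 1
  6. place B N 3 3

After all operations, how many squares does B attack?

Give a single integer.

Answer: 14

Derivation:
Op 1: place BQ@(1,4)
Op 2: remove (1,4)
Op 3: place WQ@(1,0)
Op 4: place BR@(2,2)
Op 5: place WK@(4,1)
Op 6: place BN@(3,3)
Per-piece attacks for B:
  BR@(2,2): attacks (2,3) (2,4) (2,5) (2,1) (2,0) (3,2) (4,2) (5,2) (1,2) (0,2)
  BN@(3,3): attacks (4,5) (5,4) (2,5) (1,4) (4,1) (5,2) (2,1) (1,2)
Union (14 distinct): (0,2) (1,2) (1,4) (2,0) (2,1) (2,3) (2,4) (2,5) (3,2) (4,1) (4,2) (4,5) (5,2) (5,4)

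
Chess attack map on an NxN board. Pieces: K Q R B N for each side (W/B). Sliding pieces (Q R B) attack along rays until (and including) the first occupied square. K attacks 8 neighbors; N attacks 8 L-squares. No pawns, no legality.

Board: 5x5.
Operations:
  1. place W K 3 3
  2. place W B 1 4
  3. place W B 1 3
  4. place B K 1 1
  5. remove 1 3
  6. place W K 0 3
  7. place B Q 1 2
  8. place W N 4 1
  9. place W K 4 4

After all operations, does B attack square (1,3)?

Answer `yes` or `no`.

Op 1: place WK@(3,3)
Op 2: place WB@(1,4)
Op 3: place WB@(1,3)
Op 4: place BK@(1,1)
Op 5: remove (1,3)
Op 6: place WK@(0,3)
Op 7: place BQ@(1,2)
Op 8: place WN@(4,1)
Op 9: place WK@(4,4)
Per-piece attacks for B:
  BK@(1,1): attacks (1,2) (1,0) (2,1) (0,1) (2,2) (2,0) (0,2) (0,0)
  BQ@(1,2): attacks (1,3) (1,4) (1,1) (2,2) (3,2) (4,2) (0,2) (2,3) (3,4) (2,1) (3,0) (0,3) (0,1) [ray(0,1) blocked at (1,4); ray(0,-1) blocked at (1,1); ray(-1,1) blocked at (0,3)]
B attacks (1,3): yes

Answer: yes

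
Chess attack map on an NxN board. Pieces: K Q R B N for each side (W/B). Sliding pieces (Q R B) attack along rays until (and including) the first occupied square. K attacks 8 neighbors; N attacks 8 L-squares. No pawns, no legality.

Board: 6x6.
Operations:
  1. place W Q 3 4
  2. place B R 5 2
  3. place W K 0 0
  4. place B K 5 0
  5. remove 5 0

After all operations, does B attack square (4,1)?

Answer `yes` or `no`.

Op 1: place WQ@(3,4)
Op 2: place BR@(5,2)
Op 3: place WK@(0,0)
Op 4: place BK@(5,0)
Op 5: remove (5,0)
Per-piece attacks for B:
  BR@(5,2): attacks (5,3) (5,4) (5,5) (5,1) (5,0) (4,2) (3,2) (2,2) (1,2) (0,2)
B attacks (4,1): no

Answer: no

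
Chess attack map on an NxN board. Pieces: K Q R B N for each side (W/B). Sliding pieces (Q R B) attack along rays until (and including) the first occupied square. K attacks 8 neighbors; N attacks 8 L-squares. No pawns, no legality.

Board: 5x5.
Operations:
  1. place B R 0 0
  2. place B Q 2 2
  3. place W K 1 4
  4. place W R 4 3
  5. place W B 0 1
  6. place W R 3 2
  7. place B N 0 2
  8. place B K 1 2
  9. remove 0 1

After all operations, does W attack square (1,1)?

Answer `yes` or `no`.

Op 1: place BR@(0,0)
Op 2: place BQ@(2,2)
Op 3: place WK@(1,4)
Op 4: place WR@(4,3)
Op 5: place WB@(0,1)
Op 6: place WR@(3,2)
Op 7: place BN@(0,2)
Op 8: place BK@(1,2)
Op 9: remove (0,1)
Per-piece attacks for W:
  WK@(1,4): attacks (1,3) (2,4) (0,4) (2,3) (0,3)
  WR@(3,2): attacks (3,3) (3,4) (3,1) (3,0) (4,2) (2,2) [ray(-1,0) blocked at (2,2)]
  WR@(4,3): attacks (4,4) (4,2) (4,1) (4,0) (3,3) (2,3) (1,3) (0,3)
W attacks (1,1): no

Answer: no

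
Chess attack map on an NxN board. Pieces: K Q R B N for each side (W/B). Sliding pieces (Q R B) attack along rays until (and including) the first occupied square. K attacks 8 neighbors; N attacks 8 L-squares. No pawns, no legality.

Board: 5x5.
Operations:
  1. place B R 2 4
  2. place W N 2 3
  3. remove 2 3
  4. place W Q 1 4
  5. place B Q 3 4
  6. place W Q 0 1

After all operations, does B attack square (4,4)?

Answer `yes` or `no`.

Op 1: place BR@(2,4)
Op 2: place WN@(2,3)
Op 3: remove (2,3)
Op 4: place WQ@(1,4)
Op 5: place BQ@(3,4)
Op 6: place WQ@(0,1)
Per-piece attacks for B:
  BR@(2,4): attacks (2,3) (2,2) (2,1) (2,0) (3,4) (1,4) [ray(1,0) blocked at (3,4); ray(-1,0) blocked at (1,4)]
  BQ@(3,4): attacks (3,3) (3,2) (3,1) (3,0) (4,4) (2,4) (4,3) (2,3) (1,2) (0,1) [ray(-1,0) blocked at (2,4); ray(-1,-1) blocked at (0,1)]
B attacks (4,4): yes

Answer: yes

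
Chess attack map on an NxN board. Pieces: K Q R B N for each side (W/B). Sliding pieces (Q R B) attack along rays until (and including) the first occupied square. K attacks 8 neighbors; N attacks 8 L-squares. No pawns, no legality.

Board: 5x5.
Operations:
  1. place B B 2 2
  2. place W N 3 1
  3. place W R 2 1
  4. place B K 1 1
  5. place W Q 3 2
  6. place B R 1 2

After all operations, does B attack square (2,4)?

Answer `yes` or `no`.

Op 1: place BB@(2,2)
Op 2: place WN@(3,1)
Op 3: place WR@(2,1)
Op 4: place BK@(1,1)
Op 5: place WQ@(3,2)
Op 6: place BR@(1,2)
Per-piece attacks for B:
  BK@(1,1): attacks (1,2) (1,0) (2,1) (0,1) (2,2) (2,0) (0,2) (0,0)
  BR@(1,2): attacks (1,3) (1,4) (1,1) (2,2) (0,2) [ray(0,-1) blocked at (1,1); ray(1,0) blocked at (2,2)]
  BB@(2,2): attacks (3,3) (4,4) (3,1) (1,3) (0,4) (1,1) [ray(1,-1) blocked at (3,1); ray(-1,-1) blocked at (1,1)]
B attacks (2,4): no

Answer: no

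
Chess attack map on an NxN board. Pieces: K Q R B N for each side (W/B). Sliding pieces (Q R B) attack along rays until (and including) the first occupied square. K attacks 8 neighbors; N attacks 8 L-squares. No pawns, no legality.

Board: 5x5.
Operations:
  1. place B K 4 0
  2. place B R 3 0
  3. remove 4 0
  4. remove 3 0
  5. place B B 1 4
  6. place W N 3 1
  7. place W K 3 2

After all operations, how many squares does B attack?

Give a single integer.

Op 1: place BK@(4,0)
Op 2: place BR@(3,0)
Op 3: remove (4,0)
Op 4: remove (3,0)
Op 5: place BB@(1,4)
Op 6: place WN@(3,1)
Op 7: place WK@(3,2)
Per-piece attacks for B:
  BB@(1,4): attacks (2,3) (3,2) (0,3) [ray(1,-1) blocked at (3,2)]
Union (3 distinct): (0,3) (2,3) (3,2)

Answer: 3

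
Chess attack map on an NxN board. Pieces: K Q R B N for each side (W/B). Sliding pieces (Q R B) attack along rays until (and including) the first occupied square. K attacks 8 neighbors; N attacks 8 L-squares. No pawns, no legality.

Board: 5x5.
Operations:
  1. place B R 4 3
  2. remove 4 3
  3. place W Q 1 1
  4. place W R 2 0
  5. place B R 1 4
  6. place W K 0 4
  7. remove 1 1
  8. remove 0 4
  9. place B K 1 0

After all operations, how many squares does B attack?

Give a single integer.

Answer: 12

Derivation:
Op 1: place BR@(4,3)
Op 2: remove (4,3)
Op 3: place WQ@(1,1)
Op 4: place WR@(2,0)
Op 5: place BR@(1,4)
Op 6: place WK@(0,4)
Op 7: remove (1,1)
Op 8: remove (0,4)
Op 9: place BK@(1,0)
Per-piece attacks for B:
  BK@(1,0): attacks (1,1) (2,0) (0,0) (2,1) (0,1)
  BR@(1,4): attacks (1,3) (1,2) (1,1) (1,0) (2,4) (3,4) (4,4) (0,4) [ray(0,-1) blocked at (1,0)]
Union (12 distinct): (0,0) (0,1) (0,4) (1,0) (1,1) (1,2) (1,3) (2,0) (2,1) (2,4) (3,4) (4,4)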